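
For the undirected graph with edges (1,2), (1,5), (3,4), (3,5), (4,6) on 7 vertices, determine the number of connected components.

Step 1: Build adjacency list from edges:
  1: 2, 5
  2: 1
  3: 4, 5
  4: 3, 6
  5: 1, 3
  6: 4
  7: (none)

Step 2: Run BFS/DFS from vertex 1:
  Visited: {1, 2, 5, 3, 4, 6}
  Reached 6 of 7 vertices

Step 3: Only 6 of 7 vertices reached. Graph is disconnected.
Connected components: {1, 2, 3, 4, 5, 6}, {7}
Number of connected components: 2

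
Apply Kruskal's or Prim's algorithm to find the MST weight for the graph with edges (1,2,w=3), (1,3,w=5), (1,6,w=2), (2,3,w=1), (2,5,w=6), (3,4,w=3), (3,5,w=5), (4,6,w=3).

Apply Kruskal's algorithm (sort edges by weight, add if no cycle):

Sorted edges by weight:
  (2,3) w=1
  (1,6) w=2
  (1,2) w=3
  (3,4) w=3
  (4,6) w=3
  (1,3) w=5
  (3,5) w=5
  (2,5) w=6

Add edge (2,3) w=1 -- no cycle. Running total: 1
Add edge (1,6) w=2 -- no cycle. Running total: 3
Add edge (1,2) w=3 -- no cycle. Running total: 6
Add edge (3,4) w=3 -- no cycle. Running total: 9
Skip edge (4,6) w=3 -- would create cycle
Skip edge (1,3) w=5 -- would create cycle
Add edge (3,5) w=5 -- no cycle. Running total: 14

MST edges: (2,3,w=1), (1,6,w=2), (1,2,w=3), (3,4,w=3), (3,5,w=5)
Total MST weight: 1 + 2 + 3 + 3 + 5 = 14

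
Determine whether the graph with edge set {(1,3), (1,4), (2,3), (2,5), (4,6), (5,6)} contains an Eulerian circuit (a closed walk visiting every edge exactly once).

Step 1: Find the degree of each vertex:
  deg(1) = 2
  deg(2) = 2
  deg(3) = 2
  deg(4) = 2
  deg(5) = 2
  deg(6) = 2

Step 2: Count vertices with odd degree:
  All vertices have even degree (0 odd-degree vertices)

Step 3: Apply Euler's theorem:
  - Eulerian circuit exists iff graph is connected and all vertices have even degree
  - Eulerian path exists iff graph is connected and has 0 or 2 odd-degree vertices

Graph is connected with 0 odd-degree vertices.
Both Eulerian circuit and Eulerian path exist.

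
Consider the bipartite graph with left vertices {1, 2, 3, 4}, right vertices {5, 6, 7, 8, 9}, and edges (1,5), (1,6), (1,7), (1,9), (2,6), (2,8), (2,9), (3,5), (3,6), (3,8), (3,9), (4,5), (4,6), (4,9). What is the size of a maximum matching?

Step 1: List the neighbors of each left vertex:
  1: 5, 6, 7, 9
  2: 6, 8, 9
  3: 5, 6, 8, 9
  4: 5, 6, 9

Step 2: Greedily match left vertices, then look for augmenting paths:
  Match 1 -- 5
  Match 2 -- 6
  Match 3 -- 8
  Match 4 -- 9
  No augmenting path remains.

Step 3: Verify this is maximum:
  Matching size 4 = min(|L|, |R|) = min(4, 5), which is an upper bound, so this matching is maximum.

Maximum matching: {(1,5), (2,6), (3,8), (4,9)}
Size: 4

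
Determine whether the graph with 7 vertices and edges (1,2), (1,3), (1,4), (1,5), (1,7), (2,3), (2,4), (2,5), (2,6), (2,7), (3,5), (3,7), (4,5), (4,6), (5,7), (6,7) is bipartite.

Step 1: Attempt 2-coloring using BFS:
  Start at vertex 1, assign color 0
  Color vertex 2 with color 1 (neighbor of 1)
  Color vertex 3 with color 1 (neighbor of 1)
  Color vertex 4 with color 1 (neighbor of 1)
  Color vertex 5 with color 1 (neighbor of 1)
  Color vertex 7 with color 1 (neighbor of 1)

Step 2: Conflict found! Vertices 2 and 3 are adjacent but have the same color.
This means the graph contains an odd cycle.

The graph is NOT bipartite.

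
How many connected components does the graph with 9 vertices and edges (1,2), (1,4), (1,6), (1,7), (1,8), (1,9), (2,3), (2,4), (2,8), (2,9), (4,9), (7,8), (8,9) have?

Step 1: Build adjacency list from edges:
  1: 2, 4, 6, 7, 8, 9
  2: 1, 3, 4, 8, 9
  3: 2
  4: 1, 2, 9
  5: (none)
  6: 1
  7: 1, 8
  8: 1, 2, 7, 9
  9: 1, 2, 4, 8

Step 2: Run BFS/DFS from vertex 1:
  Visited: {1, 2, 4, 6, 7, 8, 9, 3}
  Reached 8 of 9 vertices

Step 3: Only 8 of 9 vertices reached. Graph is disconnected.
Connected components: {1, 2, 3, 4, 6, 7, 8, 9}, {5}
Number of connected components: 2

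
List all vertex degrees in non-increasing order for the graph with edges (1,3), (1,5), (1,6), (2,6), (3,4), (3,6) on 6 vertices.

Step 1: Count edges incident to each vertex:
  deg(1) = 3 (neighbors: 3, 5, 6)
  deg(2) = 1 (neighbors: 6)
  deg(3) = 3 (neighbors: 1, 4, 6)
  deg(4) = 1 (neighbors: 3)
  deg(5) = 1 (neighbors: 1)
  deg(6) = 3 (neighbors: 1, 2, 3)

Step 2: Sort degrees in non-increasing order:
  Degrees: [3, 1, 3, 1, 1, 3] -> sorted: [3, 3, 3, 1, 1, 1]

Degree sequence: [3, 3, 3, 1, 1, 1]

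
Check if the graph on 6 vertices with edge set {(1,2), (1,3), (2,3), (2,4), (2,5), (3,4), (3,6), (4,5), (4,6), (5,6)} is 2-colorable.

Step 1: Attempt 2-coloring using BFS:
  Start at vertex 1, assign color 0
  Color vertex 2 with color 1 (neighbor of 1)
  Color vertex 3 with color 1 (neighbor of 1)

Step 2: Conflict found! Vertices 2 and 3 are adjacent but have the same color.
This means the graph contains an odd cycle.

The graph is NOT bipartite.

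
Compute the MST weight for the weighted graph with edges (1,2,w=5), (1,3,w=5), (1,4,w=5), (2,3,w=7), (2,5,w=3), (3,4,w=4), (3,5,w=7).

Apply Kruskal's algorithm (sort edges by weight, add if no cycle):

Sorted edges by weight:
  (2,5) w=3
  (3,4) w=4
  (1,2) w=5
  (1,3) w=5
  (1,4) w=5
  (2,3) w=7
  (3,5) w=7

Add edge (2,5) w=3 -- no cycle. Running total: 3
Add edge (3,4) w=4 -- no cycle. Running total: 7
Add edge (1,2) w=5 -- no cycle. Running total: 12
Add edge (1,3) w=5 -- no cycle. Running total: 17

MST edges: (2,5,w=3), (3,4,w=4), (1,2,w=5), (1,3,w=5)
Total MST weight: 3 + 4 + 5 + 5 = 17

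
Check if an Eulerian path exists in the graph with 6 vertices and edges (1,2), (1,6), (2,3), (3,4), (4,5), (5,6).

Step 1: Find the degree of each vertex:
  deg(1) = 2
  deg(2) = 2
  deg(3) = 2
  deg(4) = 2
  deg(5) = 2
  deg(6) = 2

Step 2: Count vertices with odd degree:
  All vertices have even degree (0 odd-degree vertices)

Step 3: Apply Euler's theorem:
  - Eulerian circuit exists iff graph is connected and all vertices have even degree
  - Eulerian path exists iff graph is connected and has 0 or 2 odd-degree vertices

Graph is connected with 0 odd-degree vertices.
Both Eulerian circuit and Eulerian path exist.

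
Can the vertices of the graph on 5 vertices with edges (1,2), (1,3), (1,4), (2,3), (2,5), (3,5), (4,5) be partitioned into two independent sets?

Step 1: Attempt 2-coloring using BFS:
  Start at vertex 1, assign color 0
  Color vertex 2 with color 1 (neighbor of 1)
  Color vertex 3 with color 1 (neighbor of 1)
  Color vertex 4 with color 1 (neighbor of 1)

Step 2: Conflict found! Vertices 2 and 3 are adjacent but have the same color.
This means the graph contains an odd cycle.

The graph is NOT bipartite.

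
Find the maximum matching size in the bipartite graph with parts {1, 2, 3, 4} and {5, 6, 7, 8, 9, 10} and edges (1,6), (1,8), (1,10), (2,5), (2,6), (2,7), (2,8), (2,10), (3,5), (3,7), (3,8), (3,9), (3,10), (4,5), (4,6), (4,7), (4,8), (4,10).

Step 1: List the neighbors of each left vertex:
  1: 6, 8, 10
  2: 5, 6, 7, 8, 10
  3: 5, 7, 8, 9, 10
  4: 5, 6, 7, 8, 10

Step 2: Greedily match left vertices, then look for augmenting paths:
  Match 1 -- 6
  Match 2 -- 5
  Match 3 -- 7
  Match 4 -- 8
  No augmenting path remains.

Step 3: Verify this is maximum:
  Matching size 4 = min(|L|, |R|) = min(4, 6), which is an upper bound, so this matching is maximum.

Maximum matching: {(1,6), (2,5), (3,7), (4,8)}
Size: 4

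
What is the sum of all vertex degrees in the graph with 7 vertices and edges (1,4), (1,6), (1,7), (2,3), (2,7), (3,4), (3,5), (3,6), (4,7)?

Step 1: Count edges incident to each vertex:
  deg(1) = 3 (neighbors: 4, 6, 7)
  deg(2) = 2 (neighbors: 3, 7)
  deg(3) = 4 (neighbors: 2, 4, 5, 6)
  deg(4) = 3 (neighbors: 1, 3, 7)
  deg(5) = 1 (neighbors: 3)
  deg(6) = 2 (neighbors: 1, 3)
  deg(7) = 3 (neighbors: 1, 2, 4)

Step 2: Sum all degrees:
  3 + 2 + 4 + 3 + 1 + 2 + 3 = 18

Verification: sum of degrees = 2 * |E| = 2 * 9 = 18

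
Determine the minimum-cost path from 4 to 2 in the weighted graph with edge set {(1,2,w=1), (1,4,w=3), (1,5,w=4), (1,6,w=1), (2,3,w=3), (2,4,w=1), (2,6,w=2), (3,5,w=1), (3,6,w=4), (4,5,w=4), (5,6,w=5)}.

Step 1: Build adjacency list with weights:
  1: 2(w=1), 4(w=3), 5(w=4), 6(w=1)
  2: 1(w=1), 3(w=3), 4(w=1), 6(w=2)
  3: 2(w=3), 5(w=1), 6(w=4)
  4: 1(w=3), 2(w=1), 5(w=4)
  5: 1(w=4), 3(w=1), 4(w=4), 6(w=5)
  6: 1(w=1), 2(w=2), 3(w=4), 5(w=5)

Step 2: Apply Dijkstra's algorithm from vertex 4:
  Visit vertex 4 (distance=0)
    Update dist[1] = 3
    Update dist[2] = 1
    Update dist[5] = 4
  Visit vertex 2 (distance=1)
    Update dist[1] = 2
    Update dist[3] = 4
    Update dist[6] = 3

Step 3: Shortest path: 4 -> 2
Total weight: 1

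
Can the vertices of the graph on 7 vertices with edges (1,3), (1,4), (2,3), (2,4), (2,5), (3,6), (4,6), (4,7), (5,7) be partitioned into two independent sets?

Step 1: Attempt 2-coloring using BFS:
  Start at vertex 1, assign color 0
  Color vertex 3 with color 1 (neighbor of 1)
  Color vertex 4 with color 1 (neighbor of 1)
  Color vertex 2 with color 0 (neighbor of 3)
  Color vertex 6 with color 0 (neighbor of 3)
  Color vertex 7 with color 0 (neighbor of 4)
  Color vertex 5 with color 1 (neighbor of 2)

Step 2: 2-coloring succeeded. No conflicts found.
  Set A (color 0): {1, 2, 6, 7}
  Set B (color 1): {3, 4, 5}

The graph is bipartite with partition {1, 2, 6, 7}, {3, 4, 5}.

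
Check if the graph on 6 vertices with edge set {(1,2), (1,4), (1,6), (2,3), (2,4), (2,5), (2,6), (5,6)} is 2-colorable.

Step 1: Attempt 2-coloring using BFS:
  Start at vertex 1, assign color 0
  Color vertex 2 with color 1 (neighbor of 1)
  Color vertex 4 with color 1 (neighbor of 1)
  Color vertex 6 with color 1 (neighbor of 1)
  Color vertex 3 with color 0 (neighbor of 2)

Step 2: Conflict found! Vertices 2 and 4 are adjacent but have the same color.
This means the graph contains an odd cycle.

The graph is NOT bipartite.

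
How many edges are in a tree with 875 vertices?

A tree on n vertices always has exactly n - 1 edges.
For n = 875: edges = 875 - 1 = 874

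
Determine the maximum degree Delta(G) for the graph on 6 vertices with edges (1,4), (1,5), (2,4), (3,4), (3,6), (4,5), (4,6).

Step 1: Count edges incident to each vertex:
  deg(1) = 2 (neighbors: 4, 5)
  deg(2) = 1 (neighbors: 4)
  deg(3) = 2 (neighbors: 4, 6)
  deg(4) = 5 (neighbors: 1, 2, 3, 5, 6)
  deg(5) = 2 (neighbors: 1, 4)
  deg(6) = 2 (neighbors: 3, 4)

Step 2: Find maximum:
  max(2, 1, 2, 5, 2, 2) = 5 (vertex 4)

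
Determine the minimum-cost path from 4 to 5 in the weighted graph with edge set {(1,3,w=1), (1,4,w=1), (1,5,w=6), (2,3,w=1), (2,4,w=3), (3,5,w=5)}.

Step 1: Build adjacency list with weights:
  1: 3(w=1), 4(w=1), 5(w=6)
  2: 3(w=1), 4(w=3)
  3: 1(w=1), 2(w=1), 5(w=5)
  4: 1(w=1), 2(w=3)
  5: 1(w=6), 3(w=5)

Step 2: Apply Dijkstra's algorithm from vertex 4:
  Visit vertex 4 (distance=0)
    Update dist[1] = 1
    Update dist[2] = 3
  Visit vertex 1 (distance=1)
    Update dist[3] = 2
    Update dist[5] = 7
  Visit vertex 3 (distance=2)
  Visit vertex 2 (distance=3)
  Visit vertex 5 (distance=7)

Step 3: Shortest path: 4 -> 1 -> 5
Total weight: 1 + 6 = 7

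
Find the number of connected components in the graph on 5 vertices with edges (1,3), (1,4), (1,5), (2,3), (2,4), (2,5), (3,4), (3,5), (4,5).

Step 1: Build adjacency list from edges:
  1: 3, 4, 5
  2: 3, 4, 5
  3: 1, 2, 4, 5
  4: 1, 2, 3, 5
  5: 1, 2, 3, 4

Step 2: Run BFS/DFS from vertex 1:
  Visited: {1, 3, 4, 5, 2}
  Reached 5 of 5 vertices

Step 3: All 5 vertices reached from vertex 1, so the graph is connected.
Number of connected components: 1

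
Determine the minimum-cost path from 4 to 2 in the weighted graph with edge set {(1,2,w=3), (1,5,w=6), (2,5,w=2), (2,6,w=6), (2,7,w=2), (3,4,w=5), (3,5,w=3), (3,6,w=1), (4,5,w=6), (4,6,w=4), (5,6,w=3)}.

Step 1: Build adjacency list with weights:
  1: 2(w=3), 5(w=6)
  2: 1(w=3), 5(w=2), 6(w=6), 7(w=2)
  3: 4(w=5), 5(w=3), 6(w=1)
  4: 3(w=5), 5(w=6), 6(w=4)
  5: 1(w=6), 2(w=2), 3(w=3), 4(w=6), 6(w=3)
  6: 2(w=6), 3(w=1), 4(w=4), 5(w=3)
  7: 2(w=2)

Step 2: Apply Dijkstra's algorithm from vertex 4:
  Visit vertex 4 (distance=0)
    Update dist[3] = 5
    Update dist[5] = 6
    Update dist[6] = 4
  Visit vertex 6 (distance=4)
    Update dist[2] = 10
  Visit vertex 3 (distance=5)
  Visit vertex 5 (distance=6)
    Update dist[1] = 12
    Update dist[2] = 8
  Visit vertex 2 (distance=8)
    Update dist[1] = 11
    Update dist[7] = 10

Step 3: Shortest path: 4 -> 5 -> 2
Total weight: 6 + 2 = 8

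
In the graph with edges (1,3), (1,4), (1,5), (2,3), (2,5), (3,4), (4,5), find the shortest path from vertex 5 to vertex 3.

Step 1: Build adjacency list:
  1: 3, 4, 5
  2: 3, 5
  3: 1, 2, 4
  4: 1, 3, 5
  5: 1, 2, 4

Step 2: BFS from vertex 5 to find shortest path to 3:
  vertex 1 reached at distance 1
  vertex 2 reached at distance 1
  vertex 4 reached at distance 1
  vertex 3 reached at distance 2

Step 3: Shortest path: 5 -> 2 -> 3
Path length: 2 edges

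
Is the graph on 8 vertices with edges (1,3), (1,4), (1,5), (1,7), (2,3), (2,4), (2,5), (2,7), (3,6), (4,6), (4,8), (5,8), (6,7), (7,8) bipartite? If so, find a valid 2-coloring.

Step 1: Attempt 2-coloring using BFS:
  Start at vertex 1, assign color 0
  Color vertex 3 with color 1 (neighbor of 1)
  Color vertex 4 with color 1 (neighbor of 1)
  Color vertex 5 with color 1 (neighbor of 1)
  Color vertex 7 with color 1 (neighbor of 1)
  Color vertex 2 with color 0 (neighbor of 3)
  Color vertex 6 with color 0 (neighbor of 3)
  Color vertex 8 with color 0 (neighbor of 4)

Step 2: 2-coloring succeeded. No conflicts found.
  Set A (color 0): {1, 2, 6, 8}
  Set B (color 1): {3, 4, 5, 7}

The graph is bipartite with partition {1, 2, 6, 8}, {3, 4, 5, 7}.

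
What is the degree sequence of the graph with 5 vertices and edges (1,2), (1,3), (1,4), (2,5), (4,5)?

Step 1: Count edges incident to each vertex:
  deg(1) = 3 (neighbors: 2, 3, 4)
  deg(2) = 2 (neighbors: 1, 5)
  deg(3) = 1 (neighbors: 1)
  deg(4) = 2 (neighbors: 1, 5)
  deg(5) = 2 (neighbors: 2, 4)

Step 2: Sort degrees in non-increasing order:
  Degrees: [3, 2, 1, 2, 2] -> sorted: [3, 2, 2, 2, 1]

Degree sequence: [3, 2, 2, 2, 1]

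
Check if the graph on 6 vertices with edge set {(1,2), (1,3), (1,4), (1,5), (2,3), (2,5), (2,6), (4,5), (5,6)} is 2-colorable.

Step 1: Attempt 2-coloring using BFS:
  Start at vertex 1, assign color 0
  Color vertex 2 with color 1 (neighbor of 1)
  Color vertex 3 with color 1 (neighbor of 1)
  Color vertex 4 with color 1 (neighbor of 1)
  Color vertex 5 with color 1 (neighbor of 1)

Step 2: Conflict found! Vertices 2 and 3 are adjacent but have the same color.
This means the graph contains an odd cycle.

The graph is NOT bipartite.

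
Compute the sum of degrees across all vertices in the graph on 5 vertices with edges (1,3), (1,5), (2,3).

Step 1: Count edges incident to each vertex:
  deg(1) = 2 (neighbors: 3, 5)
  deg(2) = 1 (neighbors: 3)
  deg(3) = 2 (neighbors: 1, 2)
  deg(4) = 0 (neighbors: none)
  deg(5) = 1 (neighbors: 1)

Step 2: Sum all degrees:
  2 + 1 + 2 + 0 + 1 = 6

Verification: sum of degrees = 2 * |E| = 2 * 3 = 6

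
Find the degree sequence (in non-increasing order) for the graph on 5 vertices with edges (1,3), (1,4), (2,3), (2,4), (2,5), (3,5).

Step 1: Count edges incident to each vertex:
  deg(1) = 2 (neighbors: 3, 4)
  deg(2) = 3 (neighbors: 3, 4, 5)
  deg(3) = 3 (neighbors: 1, 2, 5)
  deg(4) = 2 (neighbors: 1, 2)
  deg(5) = 2 (neighbors: 2, 3)

Step 2: Sort degrees in non-increasing order:
  Degrees: [2, 3, 3, 2, 2] -> sorted: [3, 3, 2, 2, 2]

Degree sequence: [3, 3, 2, 2, 2]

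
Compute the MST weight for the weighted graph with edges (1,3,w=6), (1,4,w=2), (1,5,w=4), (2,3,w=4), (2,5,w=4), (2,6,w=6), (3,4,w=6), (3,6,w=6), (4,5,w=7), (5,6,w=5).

Apply Kruskal's algorithm (sort edges by weight, add if no cycle):

Sorted edges by weight:
  (1,4) w=2
  (1,5) w=4
  (2,3) w=4
  (2,5) w=4
  (5,6) w=5
  (1,3) w=6
  (2,6) w=6
  (3,4) w=6
  (3,6) w=6
  (4,5) w=7

Add edge (1,4) w=2 -- no cycle. Running total: 2
Add edge (1,5) w=4 -- no cycle. Running total: 6
Add edge (2,3) w=4 -- no cycle. Running total: 10
Add edge (2,5) w=4 -- no cycle. Running total: 14
Add edge (5,6) w=5 -- no cycle. Running total: 19

MST edges: (1,4,w=2), (1,5,w=4), (2,3,w=4), (2,5,w=4), (5,6,w=5)
Total MST weight: 2 + 4 + 4 + 4 + 5 = 19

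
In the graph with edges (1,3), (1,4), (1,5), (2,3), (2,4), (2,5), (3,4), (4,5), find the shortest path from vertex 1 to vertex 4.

Step 1: Build adjacency list:
  1: 3, 4, 5
  2: 3, 4, 5
  3: 1, 2, 4
  4: 1, 2, 3, 5
  5: 1, 2, 4

Step 2: BFS from vertex 1 to find shortest path to 4:
  vertex 3 reached at distance 1
  vertex 4 reached at distance 1

Step 3: Shortest path: 1 -> 4
Path length: 1 edge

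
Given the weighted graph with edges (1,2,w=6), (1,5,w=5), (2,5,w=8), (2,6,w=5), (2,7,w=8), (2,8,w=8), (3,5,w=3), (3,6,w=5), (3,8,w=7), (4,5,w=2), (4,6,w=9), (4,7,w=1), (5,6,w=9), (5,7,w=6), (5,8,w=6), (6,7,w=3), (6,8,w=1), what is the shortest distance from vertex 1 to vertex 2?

Step 1: Build adjacency list with weights:
  1: 2(w=6), 5(w=5)
  2: 1(w=6), 5(w=8), 6(w=5), 7(w=8), 8(w=8)
  3: 5(w=3), 6(w=5), 8(w=7)
  4: 5(w=2), 6(w=9), 7(w=1)
  5: 1(w=5), 2(w=8), 3(w=3), 4(w=2), 6(w=9), 7(w=6), 8(w=6)
  6: 2(w=5), 3(w=5), 4(w=9), 5(w=9), 7(w=3), 8(w=1)
  7: 2(w=8), 4(w=1), 5(w=6), 6(w=3)
  8: 2(w=8), 3(w=7), 5(w=6), 6(w=1)

Step 2: Apply Dijkstra's algorithm from vertex 1:
  Visit vertex 1 (distance=0)
    Update dist[2] = 6
    Update dist[5] = 5
  Visit vertex 5 (distance=5)
    Update dist[3] = 8
    Update dist[4] = 7
    Update dist[6] = 14
    Update dist[7] = 11
    Update dist[8] = 11
  Visit vertex 2 (distance=6)
    Update dist[6] = 11

Step 3: Shortest path: 1 -> 2
Total weight: 6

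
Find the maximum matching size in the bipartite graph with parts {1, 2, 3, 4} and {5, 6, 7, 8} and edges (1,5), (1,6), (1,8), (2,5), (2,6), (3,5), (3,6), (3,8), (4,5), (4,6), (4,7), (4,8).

Step 1: List the neighbors of each left vertex:
  1: 5, 6, 8
  2: 5, 6
  3: 5, 6, 8
  4: 5, 6, 7, 8

Step 2: Greedily match left vertices, then look for augmenting paths:
  Match 1 -- 5
  Match 2 -- 6
  Match 3 -- 8
  Match 4 -- 7
  No augmenting path remains.

Step 3: Verify this is maximum:
  Matching size 4 = min(|L|, |R|) = min(4, 4), which is an upper bound, so this matching is maximum.

Maximum matching: {(1,5), (2,6), (3,8), (4,7)}
Size: 4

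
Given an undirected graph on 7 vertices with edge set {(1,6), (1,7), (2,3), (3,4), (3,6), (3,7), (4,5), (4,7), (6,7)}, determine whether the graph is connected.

Step 1: Build adjacency list from edges:
  1: 6, 7
  2: 3
  3: 2, 4, 6, 7
  4: 3, 5, 7
  5: 4
  6: 1, 3, 7
  7: 1, 3, 4, 6

Step 2: Run BFS/DFS from vertex 1:
  Visited: {1, 6, 7, 3, 4, 2, 5}
  Reached 7 of 7 vertices

Step 3: All 7 vertices reached from vertex 1, so the graph is connected.
Answer: Yes, the graph is connected.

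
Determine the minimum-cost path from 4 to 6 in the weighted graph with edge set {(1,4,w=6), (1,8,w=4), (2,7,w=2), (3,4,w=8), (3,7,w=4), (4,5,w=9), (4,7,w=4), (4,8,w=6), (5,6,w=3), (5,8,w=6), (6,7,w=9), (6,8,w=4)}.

Step 1: Build adjacency list with weights:
  1: 4(w=6), 8(w=4)
  2: 7(w=2)
  3: 4(w=8), 7(w=4)
  4: 1(w=6), 3(w=8), 5(w=9), 7(w=4), 8(w=6)
  5: 4(w=9), 6(w=3), 8(w=6)
  6: 5(w=3), 7(w=9), 8(w=4)
  7: 2(w=2), 3(w=4), 4(w=4), 6(w=9)
  8: 1(w=4), 4(w=6), 5(w=6), 6(w=4)

Step 2: Apply Dijkstra's algorithm from vertex 4:
  Visit vertex 4 (distance=0)
    Update dist[1] = 6
    Update dist[3] = 8
    Update dist[5] = 9
    Update dist[7] = 4
    Update dist[8] = 6
  Visit vertex 7 (distance=4)
    Update dist[2] = 6
    Update dist[6] = 13
  Visit vertex 1 (distance=6)
  Visit vertex 2 (distance=6)
  Visit vertex 8 (distance=6)
    Update dist[6] = 10
  Visit vertex 3 (distance=8)
  Visit vertex 5 (distance=9)
  Visit vertex 6 (distance=10)

Step 3: Shortest path: 4 -> 8 -> 6
Total weight: 6 + 4 = 10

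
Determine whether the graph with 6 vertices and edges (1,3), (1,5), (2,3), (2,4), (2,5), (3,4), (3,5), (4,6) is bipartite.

Step 1: Attempt 2-coloring using BFS:
  Start at vertex 1, assign color 0
  Color vertex 3 with color 1 (neighbor of 1)
  Color vertex 5 with color 1 (neighbor of 1)
  Color vertex 2 with color 0 (neighbor of 3)
  Color vertex 4 with color 0 (neighbor of 3)

Step 2: Conflict found! Vertices 3 and 5 are adjacent but have the same color.
This means the graph contains an odd cycle.

The graph is NOT bipartite.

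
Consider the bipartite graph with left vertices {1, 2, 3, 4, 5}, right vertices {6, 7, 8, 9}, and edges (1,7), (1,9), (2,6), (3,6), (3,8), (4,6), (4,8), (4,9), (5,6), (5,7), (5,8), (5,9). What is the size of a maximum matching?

Step 1: List the neighbors of each left vertex:
  1: 7, 9
  2: 6
  3: 6, 8
  4: 6, 8, 9
  5: 6, 7, 8, 9

Step 2: Greedily match left vertices, then look for augmenting paths:
  Match 1 -- 7
  Match 2 -- 6
  Match 3 -- 8
  Match 4 -- 9
  No augmenting path remains.

Step 3: Verify this is maximum:
  Matching size 4 = min(|L|, |R|) = min(5, 4), which is an upper bound, so this matching is maximum.

Maximum matching: {(1,7), (2,6), (3,8), (4,9)}
Size: 4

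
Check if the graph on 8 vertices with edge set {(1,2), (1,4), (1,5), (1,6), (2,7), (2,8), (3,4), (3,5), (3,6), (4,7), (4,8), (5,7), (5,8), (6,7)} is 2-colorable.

Step 1: Attempt 2-coloring using BFS:
  Start at vertex 1, assign color 0
  Color vertex 2 with color 1 (neighbor of 1)
  Color vertex 4 with color 1 (neighbor of 1)
  Color vertex 5 with color 1 (neighbor of 1)
  Color vertex 6 with color 1 (neighbor of 1)
  Color vertex 7 with color 0 (neighbor of 2)
  Color vertex 8 with color 0 (neighbor of 2)
  Color vertex 3 with color 0 (neighbor of 4)

Step 2: 2-coloring succeeded. No conflicts found.
  Set A (color 0): {1, 3, 7, 8}
  Set B (color 1): {2, 4, 5, 6}

The graph is bipartite with partition {1, 3, 7, 8}, {2, 4, 5, 6}.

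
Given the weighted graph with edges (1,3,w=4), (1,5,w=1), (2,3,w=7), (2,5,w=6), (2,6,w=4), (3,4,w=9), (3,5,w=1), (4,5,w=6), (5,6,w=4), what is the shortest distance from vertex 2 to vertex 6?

Step 1: Build adjacency list with weights:
  1: 3(w=4), 5(w=1)
  2: 3(w=7), 5(w=6), 6(w=4)
  3: 1(w=4), 2(w=7), 4(w=9), 5(w=1)
  4: 3(w=9), 5(w=6)
  5: 1(w=1), 2(w=6), 3(w=1), 4(w=6), 6(w=4)
  6: 2(w=4), 5(w=4)

Step 2: Apply Dijkstra's algorithm from vertex 2:
  Visit vertex 2 (distance=0)
    Update dist[3] = 7
    Update dist[5] = 6
    Update dist[6] = 4
  Visit vertex 6 (distance=4)

Step 3: Shortest path: 2 -> 6
Total weight: 4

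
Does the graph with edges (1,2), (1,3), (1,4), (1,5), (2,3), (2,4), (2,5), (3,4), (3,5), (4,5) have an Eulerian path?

Step 1: Find the degree of each vertex:
  deg(1) = 4
  deg(2) = 4
  deg(3) = 4
  deg(4) = 4
  deg(5) = 4

Step 2: Count vertices with odd degree:
  All vertices have even degree (0 odd-degree vertices)

Step 3: Apply Euler's theorem:
  - Eulerian circuit exists iff graph is connected and all vertices have even degree
  - Eulerian path exists iff graph is connected and has 0 or 2 odd-degree vertices

Graph is connected with 0 odd-degree vertices.
Both Eulerian circuit and Eulerian path exist.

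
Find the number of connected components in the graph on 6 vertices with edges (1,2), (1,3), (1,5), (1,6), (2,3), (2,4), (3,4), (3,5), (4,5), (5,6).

Step 1: Build adjacency list from edges:
  1: 2, 3, 5, 6
  2: 1, 3, 4
  3: 1, 2, 4, 5
  4: 2, 3, 5
  5: 1, 3, 4, 6
  6: 1, 5

Step 2: Run BFS/DFS from vertex 1:
  Visited: {1, 2, 3, 5, 6, 4}
  Reached 6 of 6 vertices

Step 3: All 6 vertices reached from vertex 1, so the graph is connected.
Number of connected components: 1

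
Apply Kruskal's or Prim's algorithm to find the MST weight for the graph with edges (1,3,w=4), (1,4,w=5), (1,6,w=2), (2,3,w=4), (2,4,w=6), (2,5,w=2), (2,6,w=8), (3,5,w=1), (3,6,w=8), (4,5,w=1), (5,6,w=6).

Apply Kruskal's algorithm (sort edges by weight, add if no cycle):

Sorted edges by weight:
  (3,5) w=1
  (4,5) w=1
  (1,6) w=2
  (2,5) w=2
  (1,3) w=4
  (2,3) w=4
  (1,4) w=5
  (2,4) w=6
  (5,6) w=6
  (2,6) w=8
  (3,6) w=8

Add edge (3,5) w=1 -- no cycle. Running total: 1
Add edge (4,5) w=1 -- no cycle. Running total: 2
Add edge (1,6) w=2 -- no cycle. Running total: 4
Add edge (2,5) w=2 -- no cycle. Running total: 6
Add edge (1,3) w=4 -- no cycle. Running total: 10

MST edges: (3,5,w=1), (4,5,w=1), (1,6,w=2), (2,5,w=2), (1,3,w=4)
Total MST weight: 1 + 1 + 2 + 2 + 4 = 10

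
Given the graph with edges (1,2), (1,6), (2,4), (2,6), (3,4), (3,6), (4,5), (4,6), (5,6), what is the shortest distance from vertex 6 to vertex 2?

Step 1: Build adjacency list:
  1: 2, 6
  2: 1, 4, 6
  3: 4, 6
  4: 2, 3, 5, 6
  5: 4, 6
  6: 1, 2, 3, 4, 5

Step 2: BFS from vertex 6 to find shortest path to 2:
  vertex 1 reached at distance 1
  vertex 2 reached at distance 1

Step 3: Shortest path: 6 -> 2
Path length: 1 edge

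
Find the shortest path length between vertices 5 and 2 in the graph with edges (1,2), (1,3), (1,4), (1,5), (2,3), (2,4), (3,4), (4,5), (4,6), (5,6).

Step 1: Build adjacency list:
  1: 2, 3, 4, 5
  2: 1, 3, 4
  3: 1, 2, 4
  4: 1, 2, 3, 5, 6
  5: 1, 4, 6
  6: 4, 5

Step 2: BFS from vertex 5 to find shortest path to 2:
  vertex 1 reached at distance 1
  vertex 4 reached at distance 1
  vertex 6 reached at distance 1
  vertex 2 reached at distance 2

Step 3: Shortest path: 5 -> 1 -> 2
Path length: 2 edges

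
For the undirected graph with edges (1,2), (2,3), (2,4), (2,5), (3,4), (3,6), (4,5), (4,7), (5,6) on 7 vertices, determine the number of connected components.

Step 1: Build adjacency list from edges:
  1: 2
  2: 1, 3, 4, 5
  3: 2, 4, 6
  4: 2, 3, 5, 7
  5: 2, 4, 6
  6: 3, 5
  7: 4

Step 2: Run BFS/DFS from vertex 1:
  Visited: {1, 2, 3, 4, 5, 6, 7}
  Reached 7 of 7 vertices

Step 3: All 7 vertices reached from vertex 1, so the graph is connected.
Number of connected components: 1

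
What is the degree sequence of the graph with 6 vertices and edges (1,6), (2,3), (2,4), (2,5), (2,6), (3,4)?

Step 1: Count edges incident to each vertex:
  deg(1) = 1 (neighbors: 6)
  deg(2) = 4 (neighbors: 3, 4, 5, 6)
  deg(3) = 2 (neighbors: 2, 4)
  deg(4) = 2 (neighbors: 2, 3)
  deg(5) = 1 (neighbors: 2)
  deg(6) = 2 (neighbors: 1, 2)

Step 2: Sort degrees in non-increasing order:
  Degrees: [1, 4, 2, 2, 1, 2] -> sorted: [4, 2, 2, 2, 1, 1]

Degree sequence: [4, 2, 2, 2, 1, 1]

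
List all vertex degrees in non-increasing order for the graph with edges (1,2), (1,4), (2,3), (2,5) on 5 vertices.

Step 1: Count edges incident to each vertex:
  deg(1) = 2 (neighbors: 2, 4)
  deg(2) = 3 (neighbors: 1, 3, 5)
  deg(3) = 1 (neighbors: 2)
  deg(4) = 1 (neighbors: 1)
  deg(5) = 1 (neighbors: 2)

Step 2: Sort degrees in non-increasing order:
  Degrees: [2, 3, 1, 1, 1] -> sorted: [3, 2, 1, 1, 1]

Degree sequence: [3, 2, 1, 1, 1]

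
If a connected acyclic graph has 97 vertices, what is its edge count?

A tree on n vertices always has exactly n - 1 edges.
For n = 97: edges = 97 - 1 = 96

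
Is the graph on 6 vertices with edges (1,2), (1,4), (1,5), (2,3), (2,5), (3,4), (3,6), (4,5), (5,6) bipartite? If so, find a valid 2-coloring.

Step 1: Attempt 2-coloring using BFS:
  Start at vertex 1, assign color 0
  Color vertex 2 with color 1 (neighbor of 1)
  Color vertex 4 with color 1 (neighbor of 1)
  Color vertex 5 with color 1 (neighbor of 1)
  Color vertex 3 with color 0 (neighbor of 2)

Step 2: Conflict found! Vertices 2 and 5 are adjacent but have the same color.
This means the graph contains an odd cycle.

The graph is NOT bipartite.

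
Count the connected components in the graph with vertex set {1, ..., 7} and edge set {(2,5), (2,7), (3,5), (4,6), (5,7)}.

Step 1: Build adjacency list from edges:
  1: (none)
  2: 5, 7
  3: 5
  4: 6
  5: 2, 3, 7
  6: 4
  7: 2, 5

Step 2: Run BFS/DFS from vertex 1:
  Visited: {1}
  Reached 1 of 7 vertices

Step 3: Only 1 of 7 vertices reached. Graph is disconnected.
Connected components: {1}, {2, 3, 5, 7}, {4, 6}
Number of connected components: 3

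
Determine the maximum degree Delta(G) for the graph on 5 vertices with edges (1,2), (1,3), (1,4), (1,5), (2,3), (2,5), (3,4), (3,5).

Step 1: Count edges incident to each vertex:
  deg(1) = 4 (neighbors: 2, 3, 4, 5)
  deg(2) = 3 (neighbors: 1, 3, 5)
  deg(3) = 4 (neighbors: 1, 2, 4, 5)
  deg(4) = 2 (neighbors: 1, 3)
  deg(5) = 3 (neighbors: 1, 2, 3)

Step 2: Find maximum:
  max(4, 3, 4, 2, 3) = 4 (vertex 1)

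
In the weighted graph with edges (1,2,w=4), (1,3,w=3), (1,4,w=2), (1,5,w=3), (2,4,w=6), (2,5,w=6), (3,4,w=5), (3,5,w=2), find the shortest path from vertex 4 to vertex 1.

Step 1: Build adjacency list with weights:
  1: 2(w=4), 3(w=3), 4(w=2), 5(w=3)
  2: 1(w=4), 4(w=6), 5(w=6)
  3: 1(w=3), 4(w=5), 5(w=2)
  4: 1(w=2), 2(w=6), 3(w=5)
  5: 1(w=3), 2(w=6), 3(w=2)

Step 2: Apply Dijkstra's algorithm from vertex 4:
  Visit vertex 4 (distance=0)
    Update dist[1] = 2
    Update dist[2] = 6
    Update dist[3] = 5
  Visit vertex 1 (distance=2)
    Update dist[5] = 5

Step 3: Shortest path: 4 -> 1
Total weight: 2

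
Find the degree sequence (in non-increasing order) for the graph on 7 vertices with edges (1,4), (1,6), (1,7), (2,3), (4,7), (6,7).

Step 1: Count edges incident to each vertex:
  deg(1) = 3 (neighbors: 4, 6, 7)
  deg(2) = 1 (neighbors: 3)
  deg(3) = 1 (neighbors: 2)
  deg(4) = 2 (neighbors: 1, 7)
  deg(5) = 0 (neighbors: none)
  deg(6) = 2 (neighbors: 1, 7)
  deg(7) = 3 (neighbors: 1, 4, 6)

Step 2: Sort degrees in non-increasing order:
  Degrees: [3, 1, 1, 2, 0, 2, 3] -> sorted: [3, 3, 2, 2, 1, 1, 0]

Degree sequence: [3, 3, 2, 2, 1, 1, 0]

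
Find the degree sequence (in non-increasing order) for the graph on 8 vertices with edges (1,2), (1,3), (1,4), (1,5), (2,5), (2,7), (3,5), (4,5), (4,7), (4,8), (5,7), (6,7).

Step 1: Count edges incident to each vertex:
  deg(1) = 4 (neighbors: 2, 3, 4, 5)
  deg(2) = 3 (neighbors: 1, 5, 7)
  deg(3) = 2 (neighbors: 1, 5)
  deg(4) = 4 (neighbors: 1, 5, 7, 8)
  deg(5) = 5 (neighbors: 1, 2, 3, 4, 7)
  deg(6) = 1 (neighbors: 7)
  deg(7) = 4 (neighbors: 2, 4, 5, 6)
  deg(8) = 1 (neighbors: 4)

Step 2: Sort degrees in non-increasing order:
  Degrees: [4, 3, 2, 4, 5, 1, 4, 1] -> sorted: [5, 4, 4, 4, 3, 2, 1, 1]

Degree sequence: [5, 4, 4, 4, 3, 2, 1, 1]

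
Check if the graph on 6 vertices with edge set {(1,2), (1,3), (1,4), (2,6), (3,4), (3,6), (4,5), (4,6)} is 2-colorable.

Step 1: Attempt 2-coloring using BFS:
  Start at vertex 1, assign color 0
  Color vertex 2 with color 1 (neighbor of 1)
  Color vertex 3 with color 1 (neighbor of 1)
  Color vertex 4 with color 1 (neighbor of 1)
  Color vertex 6 with color 0 (neighbor of 2)

Step 2: Conflict found! Vertices 3 and 4 are adjacent but have the same color.
This means the graph contains an odd cycle.

The graph is NOT bipartite.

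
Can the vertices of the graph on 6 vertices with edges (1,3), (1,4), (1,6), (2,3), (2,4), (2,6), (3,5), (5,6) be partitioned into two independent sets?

Step 1: Attempt 2-coloring using BFS:
  Start at vertex 1, assign color 0
  Color vertex 3 with color 1 (neighbor of 1)
  Color vertex 4 with color 1 (neighbor of 1)
  Color vertex 6 with color 1 (neighbor of 1)
  Color vertex 2 with color 0 (neighbor of 3)
  Color vertex 5 with color 0 (neighbor of 3)

Step 2: 2-coloring succeeded. No conflicts found.
  Set A (color 0): {1, 2, 5}
  Set B (color 1): {3, 4, 6}

The graph is bipartite with partition {1, 2, 5}, {3, 4, 6}.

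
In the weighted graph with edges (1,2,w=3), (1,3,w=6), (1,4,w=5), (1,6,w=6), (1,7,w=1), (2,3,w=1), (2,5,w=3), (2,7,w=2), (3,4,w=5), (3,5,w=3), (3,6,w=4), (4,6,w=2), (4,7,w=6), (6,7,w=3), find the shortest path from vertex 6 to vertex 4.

Step 1: Build adjacency list with weights:
  1: 2(w=3), 3(w=6), 4(w=5), 6(w=6), 7(w=1)
  2: 1(w=3), 3(w=1), 5(w=3), 7(w=2)
  3: 1(w=6), 2(w=1), 4(w=5), 5(w=3), 6(w=4)
  4: 1(w=5), 3(w=5), 6(w=2), 7(w=6)
  5: 2(w=3), 3(w=3)
  6: 1(w=6), 3(w=4), 4(w=2), 7(w=3)
  7: 1(w=1), 2(w=2), 4(w=6), 6(w=3)

Step 2: Apply Dijkstra's algorithm from vertex 6:
  Visit vertex 6 (distance=0)
    Update dist[1] = 6
    Update dist[3] = 4
    Update dist[4] = 2
    Update dist[7] = 3
  Visit vertex 4 (distance=2)

Step 3: Shortest path: 6 -> 4
Total weight: 2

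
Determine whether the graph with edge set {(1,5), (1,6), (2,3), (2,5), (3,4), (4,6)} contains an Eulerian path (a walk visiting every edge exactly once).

Step 1: Find the degree of each vertex:
  deg(1) = 2
  deg(2) = 2
  deg(3) = 2
  deg(4) = 2
  deg(5) = 2
  deg(6) = 2

Step 2: Count vertices with odd degree:
  All vertices have even degree (0 odd-degree vertices)

Step 3: Apply Euler's theorem:
  - Eulerian circuit exists iff graph is connected and all vertices have even degree
  - Eulerian path exists iff graph is connected and has 0 or 2 odd-degree vertices

Graph is connected with 0 odd-degree vertices.
Both Eulerian circuit and Eulerian path exist.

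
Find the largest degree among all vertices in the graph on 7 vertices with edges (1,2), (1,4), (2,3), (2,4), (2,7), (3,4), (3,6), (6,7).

Step 1: Count edges incident to each vertex:
  deg(1) = 2 (neighbors: 2, 4)
  deg(2) = 4 (neighbors: 1, 3, 4, 7)
  deg(3) = 3 (neighbors: 2, 4, 6)
  deg(4) = 3 (neighbors: 1, 2, 3)
  deg(5) = 0 (neighbors: none)
  deg(6) = 2 (neighbors: 3, 7)
  deg(7) = 2 (neighbors: 2, 6)

Step 2: Find maximum:
  max(2, 4, 3, 3, 0, 2, 2) = 4 (vertex 2)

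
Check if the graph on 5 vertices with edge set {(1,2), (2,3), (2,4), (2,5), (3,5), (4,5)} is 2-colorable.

Step 1: Attempt 2-coloring using BFS:
  Start at vertex 1, assign color 0
  Color vertex 2 with color 1 (neighbor of 1)
  Color vertex 3 with color 0 (neighbor of 2)
  Color vertex 4 with color 0 (neighbor of 2)
  Color vertex 5 with color 0 (neighbor of 2)

Step 2: Conflict found! Vertices 3 and 5 are adjacent but have the same color.
This means the graph contains an odd cycle.

The graph is NOT bipartite.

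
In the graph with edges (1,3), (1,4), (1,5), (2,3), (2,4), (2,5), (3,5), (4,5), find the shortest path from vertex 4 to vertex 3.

Step 1: Build adjacency list:
  1: 3, 4, 5
  2: 3, 4, 5
  3: 1, 2, 5
  4: 1, 2, 5
  5: 1, 2, 3, 4

Step 2: BFS from vertex 4 to find shortest path to 3:
  vertex 1 reached at distance 1
  vertex 2 reached at distance 1
  vertex 5 reached at distance 1
  vertex 3 reached at distance 2

Step 3: Shortest path: 4 -> 5 -> 3
Path length: 2 edges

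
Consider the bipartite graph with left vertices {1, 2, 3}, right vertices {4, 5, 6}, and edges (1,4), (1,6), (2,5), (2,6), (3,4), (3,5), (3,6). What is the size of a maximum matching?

Step 1: List the neighbors of each left vertex:
  1: 4, 6
  2: 5, 6
  3: 4, 5, 6

Step 2: Greedily match left vertices, then look for augmenting paths:
  Match 1 -- 4
  Match 2 -- 5
  Match 3 -- 6
  No augmenting path remains.

Step 3: Verify this is maximum:
  Matching size 3 = min(|L|, |R|) = min(3, 3), which is an upper bound, so this matching is maximum.

Maximum matching: {(1,4), (2,5), (3,6)}
Size: 3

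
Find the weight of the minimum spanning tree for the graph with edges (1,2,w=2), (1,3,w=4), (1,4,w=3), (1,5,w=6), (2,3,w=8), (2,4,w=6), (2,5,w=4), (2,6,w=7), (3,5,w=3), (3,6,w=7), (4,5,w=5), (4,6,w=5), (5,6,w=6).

Apply Kruskal's algorithm (sort edges by weight, add if no cycle):

Sorted edges by weight:
  (1,2) w=2
  (1,4) w=3
  (3,5) w=3
  (1,3) w=4
  (2,5) w=4
  (4,5) w=5
  (4,6) w=5
  (1,5) w=6
  (2,4) w=6
  (5,6) w=6
  (2,6) w=7
  (3,6) w=7
  (2,3) w=8

Add edge (1,2) w=2 -- no cycle. Running total: 2
Add edge (1,4) w=3 -- no cycle. Running total: 5
Add edge (3,5) w=3 -- no cycle. Running total: 8
Add edge (1,3) w=4 -- no cycle. Running total: 12
Skip edge (2,5) w=4 -- would create cycle
Skip edge (4,5) w=5 -- would create cycle
Add edge (4,6) w=5 -- no cycle. Running total: 17

MST edges: (1,2,w=2), (1,4,w=3), (3,5,w=3), (1,3,w=4), (4,6,w=5)
Total MST weight: 2 + 3 + 3 + 4 + 5 = 17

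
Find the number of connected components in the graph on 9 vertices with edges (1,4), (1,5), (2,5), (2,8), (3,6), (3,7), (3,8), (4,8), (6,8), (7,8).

Step 1: Build adjacency list from edges:
  1: 4, 5
  2: 5, 8
  3: 6, 7, 8
  4: 1, 8
  5: 1, 2
  6: 3, 8
  7: 3, 8
  8: 2, 3, 4, 6, 7
  9: (none)

Step 2: Run BFS/DFS from vertex 1:
  Visited: {1, 4, 5, 8, 2, 3, 6, 7}
  Reached 8 of 9 vertices

Step 3: Only 8 of 9 vertices reached. Graph is disconnected.
Connected components: {1, 2, 3, 4, 5, 6, 7, 8}, {9}
Number of connected components: 2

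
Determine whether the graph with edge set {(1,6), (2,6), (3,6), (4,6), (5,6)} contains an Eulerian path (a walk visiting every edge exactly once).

Step 1: Find the degree of each vertex:
  deg(1) = 1
  deg(2) = 1
  deg(3) = 1
  deg(4) = 1
  deg(5) = 1
  deg(6) = 5

Step 2: Count vertices with odd degree:
  Odd-degree vertices: 1, 2, 3, 4, 5, 6 (6 total)

Step 3: Apply Euler's theorem:
  - Eulerian circuit exists iff graph is connected and all vertices have even degree
  - Eulerian path exists iff graph is connected and has 0 or 2 odd-degree vertices

Graph has 6 odd-degree vertices (need 0 or 2).
Neither Eulerian path nor Eulerian circuit exists.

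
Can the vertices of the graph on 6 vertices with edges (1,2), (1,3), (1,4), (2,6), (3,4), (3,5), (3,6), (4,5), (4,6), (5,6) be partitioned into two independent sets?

Step 1: Attempt 2-coloring using BFS:
  Start at vertex 1, assign color 0
  Color vertex 2 with color 1 (neighbor of 1)
  Color vertex 3 with color 1 (neighbor of 1)
  Color vertex 4 with color 1 (neighbor of 1)
  Color vertex 6 with color 0 (neighbor of 2)

Step 2: Conflict found! Vertices 3 and 4 are adjacent but have the same color.
This means the graph contains an odd cycle.

The graph is NOT bipartite.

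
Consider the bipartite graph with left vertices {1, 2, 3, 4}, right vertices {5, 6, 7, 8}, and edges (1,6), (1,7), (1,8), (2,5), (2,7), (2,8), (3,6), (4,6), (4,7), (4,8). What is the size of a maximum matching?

Step 1: List the neighbors of each left vertex:
  1: 6, 7, 8
  2: 5, 7, 8
  3: 6
  4: 6, 7, 8

Step 2: Greedily match left vertices, then look for augmenting paths:
  Match 1 -- 8
  Match 2 -- 5
  Match 3 -- 6
  Match 4 -- 7
  No augmenting path remains.

Step 3: Verify this is maximum:
  Matching size 4 = min(|L|, |R|) = min(4, 4), which is an upper bound, so this matching is maximum.

Maximum matching: {(1,8), (2,5), (3,6), (4,7)}
Size: 4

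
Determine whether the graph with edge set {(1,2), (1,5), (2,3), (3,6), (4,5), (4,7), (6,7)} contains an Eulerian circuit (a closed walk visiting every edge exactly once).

Step 1: Find the degree of each vertex:
  deg(1) = 2
  deg(2) = 2
  deg(3) = 2
  deg(4) = 2
  deg(5) = 2
  deg(6) = 2
  deg(7) = 2

Step 2: Count vertices with odd degree:
  All vertices have even degree (0 odd-degree vertices)

Step 3: Apply Euler's theorem:
  - Eulerian circuit exists iff graph is connected and all vertices have even degree
  - Eulerian path exists iff graph is connected and has 0 or 2 odd-degree vertices

Graph is connected with 0 odd-degree vertices.
Both Eulerian circuit and Eulerian path exist.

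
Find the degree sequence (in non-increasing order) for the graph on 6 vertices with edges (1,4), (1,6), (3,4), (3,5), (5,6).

Step 1: Count edges incident to each vertex:
  deg(1) = 2 (neighbors: 4, 6)
  deg(2) = 0 (neighbors: none)
  deg(3) = 2 (neighbors: 4, 5)
  deg(4) = 2 (neighbors: 1, 3)
  deg(5) = 2 (neighbors: 3, 6)
  deg(6) = 2 (neighbors: 1, 5)

Step 2: Sort degrees in non-increasing order:
  Degrees: [2, 0, 2, 2, 2, 2] -> sorted: [2, 2, 2, 2, 2, 0]

Degree sequence: [2, 2, 2, 2, 2, 0]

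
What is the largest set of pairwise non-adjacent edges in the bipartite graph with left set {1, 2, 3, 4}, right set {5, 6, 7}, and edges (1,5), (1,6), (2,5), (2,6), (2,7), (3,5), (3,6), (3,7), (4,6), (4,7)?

Step 1: List the neighbors of each left vertex:
  1: 5, 6
  2: 5, 6, 7
  3: 5, 6, 7
  4: 6, 7

Step 2: Greedily match left vertices, then look for augmenting paths:
  Match 1 -- 5
  Match 2 -- 6
  Match 3 -- 7
  No augmenting path remains.

Step 3: Verify this is maximum:
  Matching size 3 = min(|L|, |R|) = min(4, 3), which is an upper bound, so this matching is maximum.

Maximum matching: {(1,5), (2,6), (3,7)}
Size: 3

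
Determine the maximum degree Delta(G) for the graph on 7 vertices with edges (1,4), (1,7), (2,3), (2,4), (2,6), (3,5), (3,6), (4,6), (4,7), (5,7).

Step 1: Count edges incident to each vertex:
  deg(1) = 2 (neighbors: 4, 7)
  deg(2) = 3 (neighbors: 3, 4, 6)
  deg(3) = 3 (neighbors: 2, 5, 6)
  deg(4) = 4 (neighbors: 1, 2, 6, 7)
  deg(5) = 2 (neighbors: 3, 7)
  deg(6) = 3 (neighbors: 2, 3, 4)
  deg(7) = 3 (neighbors: 1, 4, 5)

Step 2: Find maximum:
  max(2, 3, 3, 4, 2, 3, 3) = 4 (vertex 4)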